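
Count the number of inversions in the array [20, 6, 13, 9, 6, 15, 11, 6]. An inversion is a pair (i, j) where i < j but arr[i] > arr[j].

Finding inversions in [20, 6, 13, 9, 6, 15, 11, 6]:

(0, 1): arr[0]=20 > arr[1]=6
(0, 2): arr[0]=20 > arr[2]=13
(0, 3): arr[0]=20 > arr[3]=9
(0, 4): arr[0]=20 > arr[4]=6
(0, 5): arr[0]=20 > arr[5]=15
(0, 6): arr[0]=20 > arr[6]=11
(0, 7): arr[0]=20 > arr[7]=6
(2, 3): arr[2]=13 > arr[3]=9
(2, 4): arr[2]=13 > arr[4]=6
(2, 6): arr[2]=13 > arr[6]=11
(2, 7): arr[2]=13 > arr[7]=6
(3, 4): arr[3]=9 > arr[4]=6
(3, 7): arr[3]=9 > arr[7]=6
(5, 6): arr[5]=15 > arr[6]=11
(5, 7): arr[5]=15 > arr[7]=6
(6, 7): arr[6]=11 > arr[7]=6

Total inversions: 16

The array has 16 inversion(s): (0,1), (0,2), (0,3), (0,4), (0,5), (0,6), (0,7), (2,3), (2,4), (2,6), (2,7), (3,4), (3,7), (5,6), (5,7), (6,7). Each pair (i,j) satisfies i < j and arr[i] > arr[j].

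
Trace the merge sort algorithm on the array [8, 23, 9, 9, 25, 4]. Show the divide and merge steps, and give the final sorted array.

Merge sort trace:

Split: [8, 23, 9, 9, 25, 4] -> [8, 23, 9] and [9, 25, 4]
  Split: [8, 23, 9] -> [8] and [23, 9]
    Split: [23, 9] -> [23] and [9]
    Merge: [23] + [9] -> [9, 23]
  Merge: [8] + [9, 23] -> [8, 9, 23]
  Split: [9, 25, 4] -> [9] and [25, 4]
    Split: [25, 4] -> [25] and [4]
    Merge: [25] + [4] -> [4, 25]
  Merge: [9] + [4, 25] -> [4, 9, 25]
Merge: [8, 9, 23] + [4, 9, 25] -> [4, 8, 9, 9, 23, 25]

Final sorted array: [4, 8, 9, 9, 23, 25]

The merge sort proceeds by recursively splitting the array and merging sorted halves.
After all merges, the sorted array is [4, 8, 9, 9, 23, 25].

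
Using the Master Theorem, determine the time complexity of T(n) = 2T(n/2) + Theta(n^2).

Master Theorem for T(n) = 2T(n/2) + O(n^2):

a = 2, b = 2, c = 2
log_b(a) = log_2(2) = 1.0000

Case 3: c = 2 > log_2(2) = 1.0000
T(n) = O(n^2) = O(n^2)

For T(n) = 2T(n/2) + O(n^2): log_2(2) = 1.0000. This is Case 3 of the Master Theorem (c > log_b(a), work dominated by root), giving O(n^2).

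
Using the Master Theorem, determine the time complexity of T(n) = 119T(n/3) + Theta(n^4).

Master Theorem for T(n) = 119T(n/3) + O(n^4):

a = 119, b = 3, c = 4
log_b(a) = log_3(119) = 4.3501

Case 1: c = 4 < log_3(119) = 4.3501
T(n) = O(n^(log_3 119))

For T(n) = 119T(n/3) + O(n^4): log_3(119) = 4.3501. This is Case 1 of the Master Theorem (c < log_b(a), work dominated by leaves), giving O(n^(log_3 119)).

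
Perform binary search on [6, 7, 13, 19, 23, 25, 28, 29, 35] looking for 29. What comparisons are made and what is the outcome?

Binary search for 29 in [6, 7, 13, 19, 23, 25, 28, 29, 35]:

lo=0, hi=8, mid=4, arr[mid]=23 -> 23 < 29, search right half
lo=5, hi=8, mid=6, arr[mid]=28 -> 28 < 29, search right half
lo=7, hi=8, mid=7, arr[mid]=29 -> Found target at index 7!

Binary search finds 29 at index 7 after 3 comparisons. The search repeatedly halves the search space by comparing with the middle element.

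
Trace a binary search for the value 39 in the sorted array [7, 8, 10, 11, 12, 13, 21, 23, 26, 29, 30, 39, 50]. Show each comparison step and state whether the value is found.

Binary search for 39 in [7, 8, 10, 11, 12, 13, 21, 23, 26, 29, 30, 39, 50]:

lo=0, hi=12, mid=6, arr[mid]=21 -> 21 < 39, search right half
lo=7, hi=12, mid=9, arr[mid]=29 -> 29 < 39, search right half
lo=10, hi=12, mid=11, arr[mid]=39 -> Found target at index 11!

Binary search finds 39 at index 11 after 3 comparisons. The search repeatedly halves the search space by comparing with the middle element.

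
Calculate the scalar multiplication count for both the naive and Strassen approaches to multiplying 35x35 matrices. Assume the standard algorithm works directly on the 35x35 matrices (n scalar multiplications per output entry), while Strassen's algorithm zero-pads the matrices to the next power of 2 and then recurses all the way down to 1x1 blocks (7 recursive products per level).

Matrix multiplication for 35x35 matrices:

Strassen's algorithm requires power-of-2 dimensions. Pad 35x35 to 64x64 (next power of 2).

Standard algorithm: 35^3 = 42875 multiplications
Strassen's algorithm: 7^(log2(64)) = 7^6 = 117649 multiplications
Difference: 42875 - 117649 = -74774 (Strassen uses MORE here due to padding overhead — for small or just-over-power-of-2 n, padding can outweigh the per-level savings)

Standard: 42875 multiplications (35^3). Strassen: 117649 multiplications (7^6, after padding to 64x64). Strassen reduces 8 recursive multiplications to 7 at each level.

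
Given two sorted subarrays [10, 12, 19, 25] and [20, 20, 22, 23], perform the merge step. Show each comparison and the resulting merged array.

Merging process:

Compare 10 vs 20: take 10 from left. Merged: [10]
Compare 12 vs 20: take 12 from left. Merged: [10, 12]
Compare 19 vs 20: take 19 from left. Merged: [10, 12, 19]
Compare 25 vs 20: take 20 from right. Merged: [10, 12, 19, 20]
Compare 25 vs 20: take 20 from right. Merged: [10, 12, 19, 20, 20]
Compare 25 vs 22: take 22 from right. Merged: [10, 12, 19, 20, 20, 22]
Compare 25 vs 23: take 23 from right. Merged: [10, 12, 19, 20, 20, 22, 23]
Append remaining from left: [25]. Merged: [10, 12, 19, 20, 20, 22, 23, 25]

Final merged array: [10, 12, 19, 20, 20, 22, 23, 25]
Total comparisons: 7

The merged array is [10, 12, 19, 20, 20, 22, 23, 25], requiring 7 comparisons. The merge step runs in O(n) time where n is the total number of elements.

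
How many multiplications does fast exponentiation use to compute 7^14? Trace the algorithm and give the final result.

Computing 7^14 by squaring (build up from 7^1; each line after the first costs one multiplication):

7^1 = 7
7^2 = (7^1)^2 = 7^2 = 49
7^3 = 7 * 7^2 = 7 * 49 = 343
7^6 = (7^3)^2 = 343^2 = 117649
7^7 = 7 * 7^6 = 7 * 117649 = 823543
7^14 = (7^7)^2 = 823543^2 = 678223072849

Result: 678223072849
Multiplications needed: 5 (5 lines after 7^1)

7^14 = 678223072849. Using exponentiation by squaring, this requires 5 multiplications. The key idea: if the exponent is even, square the half-power; if odd, multiply by the base once.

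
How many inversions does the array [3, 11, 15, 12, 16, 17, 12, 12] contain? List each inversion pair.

Finding inversions in [3, 11, 15, 12, 16, 17, 12, 12]:

(2, 3): arr[2]=15 > arr[3]=12
(2, 6): arr[2]=15 > arr[6]=12
(2, 7): arr[2]=15 > arr[7]=12
(4, 6): arr[4]=16 > arr[6]=12
(4, 7): arr[4]=16 > arr[7]=12
(5, 6): arr[5]=17 > arr[6]=12
(5, 7): arr[5]=17 > arr[7]=12

Total inversions: 7

The array has 7 inversion(s): (2,3), (2,6), (2,7), (4,6), (4,7), (5,6), (5,7). Each pair (i,j) satisfies i < j and arr[i] > arr[j].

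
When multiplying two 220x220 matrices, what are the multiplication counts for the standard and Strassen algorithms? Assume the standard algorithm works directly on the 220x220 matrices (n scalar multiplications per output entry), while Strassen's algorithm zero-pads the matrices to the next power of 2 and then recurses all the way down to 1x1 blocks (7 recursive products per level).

Matrix multiplication for 220x220 matrices:

Strassen's algorithm requires power-of-2 dimensions. Pad 220x220 to 256x256 (next power of 2).

Standard algorithm: 220^3 = 10648000 multiplications
Strassen's algorithm: 7^(log2(256)) = 7^8 = 5764801 multiplications
Savings: 10648000 - 5764801 = 4883199 multiplications

Standard: 10648000 multiplications (220^3). Strassen: 5764801 multiplications (7^8, after padding to 256x256). Strassen reduces 8 recursive multiplications to 7 at each level.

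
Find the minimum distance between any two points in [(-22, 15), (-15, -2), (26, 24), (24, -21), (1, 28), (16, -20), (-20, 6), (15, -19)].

Computing all pairwise distances among 8 points:

d((-22, 15), (-15, -2)) = 18.3848
d((-22, 15), (26, 24)) = 48.8365
d((-22, 15), (24, -21)) = 58.4123
d((-22, 15), (1, 28)) = 26.4197
d((-22, 15), (16, -20)) = 51.6624
d((-22, 15), (-20, 6)) = 9.2195
d((-22, 15), (15, -19)) = 50.2494
d((-15, -2), (26, 24)) = 48.5489
d((-15, -2), (24, -21)) = 43.382
d((-15, -2), (1, 28)) = 34.0
d((-15, -2), (16, -20)) = 35.8469
d((-15, -2), (-20, 6)) = 9.434
d((-15, -2), (15, -19)) = 34.4819
d((26, 24), (24, -21)) = 45.0444
d((26, 24), (1, 28)) = 25.318
d((26, 24), (16, -20)) = 45.1221
d((26, 24), (-20, 6)) = 49.3964
d((26, 24), (15, -19)) = 44.3847
d((24, -21), (1, 28)) = 54.1295
d((24, -21), (16, -20)) = 8.0623
d((24, -21), (-20, 6)) = 51.6236
d((24, -21), (15, -19)) = 9.2195
d((1, 28), (16, -20)) = 50.2892
d((1, 28), (-20, 6)) = 30.4138
d((1, 28), (15, -19)) = 49.0408
d((16, -20), (-20, 6)) = 44.4072
d((16, -20), (15, -19)) = 1.4142 <-- minimum
d((-20, 6), (15, -19)) = 43.0116

Closest pair: (16, -20) and (15, -19) with distance 1.4142

The closest pair is (16, -20) and (15, -19) with Euclidean distance 1.4142. For 8 points, brute-force pairwise comparison is shown above. For large n, the divide-and-conquer algorithm (sort by x, recurse on halves, check the dividing strip) achieves O(n log n).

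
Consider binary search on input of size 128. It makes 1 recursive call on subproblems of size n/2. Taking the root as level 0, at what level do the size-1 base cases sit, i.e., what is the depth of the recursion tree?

For divide and conquer with division factor 2:

Problem sizes at each level:
Level 0: 128
Level 1: 64
Level 2: 32
Level 3: 16
Level 4: 8
Level 5: 4
Level 6: 2
Level 7: 1

The root is level 0 and the size-1 base case is level 7 (the tree spans levels 0 through 7, i.e. 8 levels counting the root), so the depth is the number of divisions: log_2(128) = 7

The recursion tree depth is log_2(128) = 7. At each level, the problem size is divided by 2, so it takes 7 divisions to reduce to a base case of size 1. The algorithm makes 1 recursive call at each level.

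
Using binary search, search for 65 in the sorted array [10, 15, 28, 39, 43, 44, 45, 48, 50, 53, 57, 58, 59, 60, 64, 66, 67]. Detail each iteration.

Binary search for 65 in [10, 15, 28, 39, 43, 44, 45, 48, 50, 53, 57, 58, 59, 60, 64, 66, 67]:

lo=0, hi=16, mid=8, arr[mid]=50 -> 50 < 65, search right half
lo=9, hi=16, mid=12, arr[mid]=59 -> 59 < 65, search right half
lo=13, hi=16, mid=14, arr[mid]=64 -> 64 < 65, search right half
lo=15, hi=16, mid=15, arr[mid]=66 -> 66 > 65, search left half
lo=15 > hi=14, target 65 not found

Binary search determines that 65 is not in the array after 4 comparisons. The search space was exhausted without finding the target.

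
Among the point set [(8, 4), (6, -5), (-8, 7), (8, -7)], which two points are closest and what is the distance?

Computing all pairwise distances among 4 points:

d((8, 4), (6, -5)) = 9.2195
d((8, 4), (-8, 7)) = 16.2788
d((8, 4), (8, -7)) = 11.0
d((6, -5), (-8, 7)) = 18.4391
d((6, -5), (8, -7)) = 2.8284 <-- minimum
d((-8, 7), (8, -7)) = 21.2603

Closest pair: (6, -5) and (8, -7) with distance 2.8284

The closest pair is (6, -5) and (8, -7) with Euclidean distance 2.8284. For 4 points, brute-force pairwise comparison is shown above. For large n, the divide-and-conquer algorithm (sort by x, recurse on halves, check the dividing strip) achieves O(n log n).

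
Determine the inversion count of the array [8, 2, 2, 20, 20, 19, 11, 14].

Finding inversions in [8, 2, 2, 20, 20, 19, 11, 14]:

(0, 1): arr[0]=8 > arr[1]=2
(0, 2): arr[0]=8 > arr[2]=2
(3, 5): arr[3]=20 > arr[5]=19
(3, 6): arr[3]=20 > arr[6]=11
(3, 7): arr[3]=20 > arr[7]=14
(4, 5): arr[4]=20 > arr[5]=19
(4, 6): arr[4]=20 > arr[6]=11
(4, 7): arr[4]=20 > arr[7]=14
(5, 6): arr[5]=19 > arr[6]=11
(5, 7): arr[5]=19 > arr[7]=14

Total inversions: 10

The array has 10 inversion(s): (0,1), (0,2), (3,5), (3,6), (3,7), (4,5), (4,6), (4,7), (5,6), (5,7). Each pair (i,j) satisfies i < j and arr[i] > arr[j].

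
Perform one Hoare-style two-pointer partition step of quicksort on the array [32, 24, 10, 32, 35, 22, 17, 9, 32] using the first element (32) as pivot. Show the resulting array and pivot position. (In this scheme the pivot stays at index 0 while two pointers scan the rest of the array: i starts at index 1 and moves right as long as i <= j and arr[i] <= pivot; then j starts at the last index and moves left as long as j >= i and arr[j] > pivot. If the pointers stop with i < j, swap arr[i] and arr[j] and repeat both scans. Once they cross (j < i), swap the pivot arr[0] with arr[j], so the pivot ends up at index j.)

Hoare-style two-pointer partition with pivot = 32:

Initial array: [32, 24, 10, 32, 35, 22, 17, 9, 32]

Pointers start at i = 1, j = 8.
i stops at index 4 (arr[4]=35 > 32), j stops at index 8 (arr[8]=32 <= 32): swap arr[4] and arr[8], array becomes [32, 24, 10, 32, 32, 22, 17, 9, 35]
i ends at 8, j ends at 7: the pointers have crossed (j < i), so scanning stops.

Swap pivot arr[0] with arr[7] to place pivot at position 7: [9, 24, 10, 32, 32, 22, 17, 32, 35]
Pivot position: 7

After partitioning with pivot 32, the array becomes [9, 24, 10, 32, 32, 22, 17, 32, 35]. The pivot is placed at index 7. All elements to the left of the pivot are <= 32, and all elements to the right are > 32.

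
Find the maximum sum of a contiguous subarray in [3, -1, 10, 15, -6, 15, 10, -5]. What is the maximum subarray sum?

Using Kadane's algorithm on [3, -1, 10, 15, -6, 15, 10, -5]:

Scanning through the array:
Position 1 (value -1): max_ending_here = 2, max_so_far = 3
Position 2 (value 10): max_ending_here = 12, max_so_far = 12
Position 3 (value 15): max_ending_here = 27, max_so_far = 27
Position 4 (value -6): max_ending_here = 21, max_so_far = 27
Position 5 (value 15): max_ending_here = 36, max_so_far = 36
Position 6 (value 10): max_ending_here = 46, max_so_far = 46
Position 7 (value -5): max_ending_here = 41, max_so_far = 46

Maximum subarray: [3, -1, 10, 15, -6, 15, 10]
Maximum sum: 46

The maximum subarray is [3, -1, 10, 15, -6, 15, 10] with sum 46. This subarray runs from index 0 to index 6.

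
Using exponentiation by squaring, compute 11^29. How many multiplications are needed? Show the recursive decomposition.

Computing 11^29 by squaring (build up from 11^1; each line after the first costs one multiplication):

11^1 = 11
11^2 = (11^1)^2 = 11^2 = 121
11^3 = 11 * 11^2 = 11 * 121 = 1331
11^6 = (11^3)^2 = 1331^2 = 1771561
11^7 = 11 * 11^6 = 11 * 1771561 = 19487171
11^14 = (11^7)^2 = 19487171^2 = 379749833583241
11^28 = (11^14)^2 = 379749833583241^2 = 144209936106499234037676064081
11^29 = 11 * 11^28 = 11 * 144209936106499234037676064081 = 1586309297171491574414436704891

Result: 1586309297171491574414436704891
Multiplications needed: 7 (7 lines after 11^1)

11^29 = 1586309297171491574414436704891. Using exponentiation by squaring, this requires 7 multiplications. The key idea: if the exponent is even, square the half-power; if odd, multiply by the base once.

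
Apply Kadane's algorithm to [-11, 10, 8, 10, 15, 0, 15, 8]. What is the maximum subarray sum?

Using Kadane's algorithm on [-11, 10, 8, 10, 15, 0, 15, 8]:

Scanning through the array:
Position 1 (value 10): max_ending_here = 10, max_so_far = 10
Position 2 (value 8): max_ending_here = 18, max_so_far = 18
Position 3 (value 10): max_ending_here = 28, max_so_far = 28
Position 4 (value 15): max_ending_here = 43, max_so_far = 43
Position 5 (value 0): max_ending_here = 43, max_so_far = 43
Position 6 (value 15): max_ending_here = 58, max_so_far = 58
Position 7 (value 8): max_ending_here = 66, max_so_far = 66

Maximum subarray: [10, 8, 10, 15, 0, 15, 8]
Maximum sum: 66

The maximum subarray is [10, 8, 10, 15, 0, 15, 8] with sum 66. This subarray runs from index 1 to index 7.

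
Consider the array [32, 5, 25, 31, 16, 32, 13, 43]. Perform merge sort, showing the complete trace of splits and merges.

Merge sort trace:

Split: [32, 5, 25, 31, 16, 32, 13, 43] -> [32, 5, 25, 31] and [16, 32, 13, 43]
  Split: [32, 5, 25, 31] -> [32, 5] and [25, 31]
    Split: [32, 5] -> [32] and [5]
    Merge: [32] + [5] -> [5, 32]
    Split: [25, 31] -> [25] and [31]
    Merge: [25] + [31] -> [25, 31]
  Merge: [5, 32] + [25, 31] -> [5, 25, 31, 32]
  Split: [16, 32, 13, 43] -> [16, 32] and [13, 43]
    Split: [16, 32] -> [16] and [32]
    Merge: [16] + [32] -> [16, 32]
    Split: [13, 43] -> [13] and [43]
    Merge: [13] + [43] -> [13, 43]
  Merge: [16, 32] + [13, 43] -> [13, 16, 32, 43]
Merge: [5, 25, 31, 32] + [13, 16, 32, 43] -> [5, 13, 16, 25, 31, 32, 32, 43]

Final sorted array: [5, 13, 16, 25, 31, 32, 32, 43]

The merge sort proceeds by recursively splitting the array and merging sorted halves.
After all merges, the sorted array is [5, 13, 16, 25, 31, 32, 32, 43].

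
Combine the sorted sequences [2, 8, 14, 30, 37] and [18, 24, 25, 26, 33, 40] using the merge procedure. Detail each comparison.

Merging process:

Compare 2 vs 18: take 2 from left. Merged: [2]
Compare 8 vs 18: take 8 from left. Merged: [2, 8]
Compare 14 vs 18: take 14 from left. Merged: [2, 8, 14]
Compare 30 vs 18: take 18 from right. Merged: [2, 8, 14, 18]
Compare 30 vs 24: take 24 from right. Merged: [2, 8, 14, 18, 24]
Compare 30 vs 25: take 25 from right. Merged: [2, 8, 14, 18, 24, 25]
Compare 30 vs 26: take 26 from right. Merged: [2, 8, 14, 18, 24, 25, 26]
Compare 30 vs 33: take 30 from left. Merged: [2, 8, 14, 18, 24, 25, 26, 30]
Compare 37 vs 33: take 33 from right. Merged: [2, 8, 14, 18, 24, 25, 26, 30, 33]
Compare 37 vs 40: take 37 from left. Merged: [2, 8, 14, 18, 24, 25, 26, 30, 33, 37]
Append remaining from right: [40]. Merged: [2, 8, 14, 18, 24, 25, 26, 30, 33, 37, 40]

Final merged array: [2, 8, 14, 18, 24, 25, 26, 30, 33, 37, 40]
Total comparisons: 10

The merged array is [2, 8, 14, 18, 24, 25, 26, 30, 33, 37, 40], requiring 10 comparisons. The merge step runs in O(n) time where n is the total number of elements.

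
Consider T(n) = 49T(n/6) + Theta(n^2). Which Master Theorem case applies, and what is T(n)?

Master Theorem for T(n) = 49T(n/6) + O(n^2):

a = 49, b = 6, c = 2
log_b(a) = log_6(49) = 2.1721

Case 1: c = 2 < log_6(49) = 2.1721
T(n) = O(n^(log_6 49))

For T(n) = 49T(n/6) + O(n^2): log_6(49) = 2.1721. This is Case 1 of the Master Theorem (c < log_b(a), work dominated by leaves), giving O(n^(log_6 49)).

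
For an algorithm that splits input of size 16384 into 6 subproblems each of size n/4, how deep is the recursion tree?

For divide and conquer with division factor 4:

Problem sizes at each level:
Level 0: 16384
Level 1: 4096
Level 2: 1024
Level 3: 256
Level 4: 64
Level 5: 16
Level 6: 4
Level 7: 1

The root is level 0 and the size-1 base case is level 7 (the tree spans levels 0 through 7, i.e. 8 levels counting the root), so the depth is the number of divisions: log_4(16384) = 7

The recursion tree depth is log_4(16384) = 7. At each level, the problem size is divided by 4, so it takes 7 divisions to reduce to a base case of size 1. The algorithm makes 6 recursive calls at each level.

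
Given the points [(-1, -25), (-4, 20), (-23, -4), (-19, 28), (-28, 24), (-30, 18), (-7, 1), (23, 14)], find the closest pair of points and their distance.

Computing all pairwise distances among 8 points:

d((-1, -25), (-4, 20)) = 45.0999
d((-1, -25), (-23, -4)) = 30.4138
d((-1, -25), (-19, 28)) = 55.9732
d((-1, -25), (-28, 24)) = 55.9464
d((-1, -25), (-30, 18)) = 51.8652
d((-1, -25), (-7, 1)) = 26.6833
d((-1, -25), (23, 14)) = 45.793
d((-4, 20), (-23, -4)) = 30.6105
d((-4, 20), (-19, 28)) = 17.0
d((-4, 20), (-28, 24)) = 24.3311
d((-4, 20), (-30, 18)) = 26.0768
d((-4, 20), (-7, 1)) = 19.2354
d((-4, 20), (23, 14)) = 27.6586
d((-23, -4), (-19, 28)) = 32.249
d((-23, -4), (-28, 24)) = 28.4429
d((-23, -4), (-30, 18)) = 23.0868
d((-23, -4), (-7, 1)) = 16.7631
d((-23, -4), (23, 14)) = 49.3964
d((-19, 28), (-28, 24)) = 9.8489
d((-19, 28), (-30, 18)) = 14.8661
d((-19, 28), (-7, 1)) = 29.5466
d((-19, 28), (23, 14)) = 44.2719
d((-28, 24), (-30, 18)) = 6.3246 <-- minimum
d((-28, 24), (-7, 1)) = 31.1448
d((-28, 24), (23, 14)) = 51.9711
d((-30, 18), (-7, 1)) = 28.6007
d((-30, 18), (23, 14)) = 53.1507
d((-7, 1), (23, 14)) = 32.6956

Closest pair: (-28, 24) and (-30, 18) with distance 6.3246

The closest pair is (-28, 24) and (-30, 18) with Euclidean distance 6.3246. For 8 points, brute-force pairwise comparison is shown above. For large n, the divide-and-conquer algorithm (sort by x, recurse on halves, check the dividing strip) achieves O(n log n).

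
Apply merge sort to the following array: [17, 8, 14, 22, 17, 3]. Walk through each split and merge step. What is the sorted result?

Merge sort trace:

Split: [17, 8, 14, 22, 17, 3] -> [17, 8, 14] and [22, 17, 3]
  Split: [17, 8, 14] -> [17] and [8, 14]
    Split: [8, 14] -> [8] and [14]
    Merge: [8] + [14] -> [8, 14]
  Merge: [17] + [8, 14] -> [8, 14, 17]
  Split: [22, 17, 3] -> [22] and [17, 3]
    Split: [17, 3] -> [17] and [3]
    Merge: [17] + [3] -> [3, 17]
  Merge: [22] + [3, 17] -> [3, 17, 22]
Merge: [8, 14, 17] + [3, 17, 22] -> [3, 8, 14, 17, 17, 22]

Final sorted array: [3, 8, 14, 17, 17, 22]

The merge sort proceeds by recursively splitting the array and merging sorted halves.
After all merges, the sorted array is [3, 8, 14, 17, 17, 22].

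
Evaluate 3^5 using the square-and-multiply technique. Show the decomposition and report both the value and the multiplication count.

Computing 3^5 by squaring (build up from 3^1; each line after the first costs one multiplication):

3^1 = 3
3^2 = (3^1)^2 = 3^2 = 9
3^4 = (3^2)^2 = 9^2 = 81
3^5 = 3 * 3^4 = 3 * 81 = 243

Result: 243
Multiplications needed: 3 (3 lines after 3^1)

3^5 = 243. Using exponentiation by squaring, this requires 3 multiplications. The key idea: if the exponent is even, square the half-power; if odd, multiply by the base once.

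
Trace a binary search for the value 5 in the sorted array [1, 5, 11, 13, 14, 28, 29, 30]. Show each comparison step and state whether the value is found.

Binary search for 5 in [1, 5, 11, 13, 14, 28, 29, 30]:

lo=0, hi=7, mid=3, arr[mid]=13 -> 13 > 5, search left half
lo=0, hi=2, mid=1, arr[mid]=5 -> Found target at index 1!

Binary search finds 5 at index 1 after 2 comparisons. The search repeatedly halves the search space by comparing with the middle element.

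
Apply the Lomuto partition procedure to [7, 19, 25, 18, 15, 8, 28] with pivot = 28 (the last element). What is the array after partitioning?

Lomuto partition with pivot = 28:

Initial array: [7, 19, 25, 18, 15, 8, 28]

arr[0]=7 <= 28: swap with position 0, array becomes [7, 19, 25, 18, 15, 8, 28]
arr[1]=19 <= 28: swap with position 1, array becomes [7, 19, 25, 18, 15, 8, 28]
arr[2]=25 <= 28: swap with position 2, array becomes [7, 19, 25, 18, 15, 8, 28]
arr[3]=18 <= 28: swap with position 3, array becomes [7, 19, 25, 18, 15, 8, 28]
arr[4]=15 <= 28: swap with position 4, array becomes [7, 19, 25, 18, 15, 8, 28]
arr[5]=8 <= 28: swap with position 5, array becomes [7, 19, 25, 18, 15, 8, 28]

Place pivot at position 6: [7, 19, 25, 18, 15, 8, 28]
Pivot position: 6

After partitioning with pivot 28, the array becomes [7, 19, 25, 18, 15, 8, 28]. The pivot is placed at index 6. All elements to the left of the pivot are <= 28, and all elements to the right are > 28.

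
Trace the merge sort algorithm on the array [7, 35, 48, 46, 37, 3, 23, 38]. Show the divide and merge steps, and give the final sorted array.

Merge sort trace:

Split: [7, 35, 48, 46, 37, 3, 23, 38] -> [7, 35, 48, 46] and [37, 3, 23, 38]
  Split: [7, 35, 48, 46] -> [7, 35] and [48, 46]
    Split: [7, 35] -> [7] and [35]
    Merge: [7] + [35] -> [7, 35]
    Split: [48, 46] -> [48] and [46]
    Merge: [48] + [46] -> [46, 48]
  Merge: [7, 35] + [46, 48] -> [7, 35, 46, 48]
  Split: [37, 3, 23, 38] -> [37, 3] and [23, 38]
    Split: [37, 3] -> [37] and [3]
    Merge: [37] + [3] -> [3, 37]
    Split: [23, 38] -> [23] and [38]
    Merge: [23] + [38] -> [23, 38]
  Merge: [3, 37] + [23, 38] -> [3, 23, 37, 38]
Merge: [7, 35, 46, 48] + [3, 23, 37, 38] -> [3, 7, 23, 35, 37, 38, 46, 48]

Final sorted array: [3, 7, 23, 35, 37, 38, 46, 48]

The merge sort proceeds by recursively splitting the array and merging sorted halves.
After all merges, the sorted array is [3, 7, 23, 35, 37, 38, 46, 48].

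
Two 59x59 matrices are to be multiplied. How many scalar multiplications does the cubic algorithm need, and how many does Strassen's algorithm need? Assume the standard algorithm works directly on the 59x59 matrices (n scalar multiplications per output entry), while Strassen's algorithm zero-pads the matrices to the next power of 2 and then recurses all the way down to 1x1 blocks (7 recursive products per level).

Matrix multiplication for 59x59 matrices:

Strassen's algorithm requires power-of-2 dimensions. Pad 59x59 to 64x64 (next power of 2).

Standard algorithm: 59^3 = 205379 multiplications
Strassen's algorithm: 7^(log2(64)) = 7^6 = 117649 multiplications
Savings: 205379 - 117649 = 87730 multiplications

Standard: 205379 multiplications (59^3). Strassen: 117649 multiplications (7^6, after padding to 64x64). Strassen reduces 8 recursive multiplications to 7 at each level.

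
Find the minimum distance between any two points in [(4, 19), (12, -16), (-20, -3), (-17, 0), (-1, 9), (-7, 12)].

Computing all pairwise distances among 6 points:

d((4, 19), (12, -16)) = 35.9026
d((4, 19), (-20, -3)) = 32.5576
d((4, 19), (-17, 0)) = 28.3196
d((4, 19), (-1, 9)) = 11.1803
d((4, 19), (-7, 12)) = 13.0384
d((12, -16), (-20, -3)) = 34.5398
d((12, -16), (-17, 0)) = 33.121
d((12, -16), (-1, 9)) = 28.178
d((12, -16), (-7, 12)) = 33.8378
d((-20, -3), (-17, 0)) = 4.2426 <-- minimum
d((-20, -3), (-1, 9)) = 22.4722
d((-20, -3), (-7, 12)) = 19.8494
d((-17, 0), (-1, 9)) = 18.3576
d((-17, 0), (-7, 12)) = 15.6205
d((-1, 9), (-7, 12)) = 6.7082

Closest pair: (-20, -3) and (-17, 0) with distance 4.2426

The closest pair is (-20, -3) and (-17, 0) with Euclidean distance 4.2426. For 6 points, brute-force pairwise comparison is shown above. For large n, the divide-and-conquer algorithm (sort by x, recurse on halves, check the dividing strip) achieves O(n log n).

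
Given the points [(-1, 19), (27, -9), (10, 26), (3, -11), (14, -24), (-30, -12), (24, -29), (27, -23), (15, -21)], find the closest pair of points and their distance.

Computing all pairwise distances among 9 points:

d((-1, 19), (27, -9)) = 39.598
d((-1, 19), (10, 26)) = 13.0384
d((-1, 19), (3, -11)) = 30.2655
d((-1, 19), (14, -24)) = 45.5412
d((-1, 19), (-30, -12)) = 42.45
d((-1, 19), (24, -29)) = 54.1202
d((-1, 19), (27, -23)) = 50.4777
d((-1, 19), (15, -21)) = 43.0813
d((27, -9), (10, 26)) = 38.9102
d((27, -9), (3, -11)) = 24.0832
d((27, -9), (14, -24)) = 19.8494
d((27, -9), (-30, -12)) = 57.0789
d((27, -9), (24, -29)) = 20.2237
d((27, -9), (27, -23)) = 14.0
d((27, -9), (15, -21)) = 16.9706
d((10, 26), (3, -11)) = 37.6563
d((10, 26), (14, -24)) = 50.1597
d((10, 26), (-30, -12)) = 55.1725
d((10, 26), (24, -29)) = 56.7539
d((10, 26), (27, -23)) = 51.8652
d((10, 26), (15, -21)) = 47.2652
d((3, -11), (14, -24)) = 17.0294
d((3, -11), (-30, -12)) = 33.0151
d((3, -11), (24, -29)) = 27.6586
d((3, -11), (27, -23)) = 26.8328
d((3, -11), (15, -21)) = 15.6205
d((14, -24), (-30, -12)) = 45.607
d((14, -24), (24, -29)) = 11.1803
d((14, -24), (27, -23)) = 13.0384
d((14, -24), (15, -21)) = 3.1623 <-- minimum
d((-30, -12), (24, -29)) = 56.6127
d((-30, -12), (27, -23)) = 58.0517
d((-30, -12), (15, -21)) = 45.8912
d((24, -29), (27, -23)) = 6.7082
d((24, -29), (15, -21)) = 12.0416
d((27, -23), (15, -21)) = 12.1655

Closest pair: (14, -24) and (15, -21) with distance 3.1623

The closest pair is (14, -24) and (15, -21) with Euclidean distance 3.1623. For 9 points, brute-force pairwise comparison is shown above. For large n, the divide-and-conquer algorithm (sort by x, recurse on halves, check the dividing strip) achieves O(n log n).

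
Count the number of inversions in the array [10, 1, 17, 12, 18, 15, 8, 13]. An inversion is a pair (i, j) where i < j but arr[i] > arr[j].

Finding inversions in [10, 1, 17, 12, 18, 15, 8, 13]:

(0, 1): arr[0]=10 > arr[1]=1
(0, 6): arr[0]=10 > arr[6]=8
(2, 3): arr[2]=17 > arr[3]=12
(2, 5): arr[2]=17 > arr[5]=15
(2, 6): arr[2]=17 > arr[6]=8
(2, 7): arr[2]=17 > arr[7]=13
(3, 6): arr[3]=12 > arr[6]=8
(4, 5): arr[4]=18 > arr[5]=15
(4, 6): arr[4]=18 > arr[6]=8
(4, 7): arr[4]=18 > arr[7]=13
(5, 6): arr[5]=15 > arr[6]=8
(5, 7): arr[5]=15 > arr[7]=13

Total inversions: 12

The array has 12 inversion(s): (0,1), (0,6), (2,3), (2,5), (2,6), (2,7), (3,6), (4,5), (4,6), (4,7), (5,6), (5,7). Each pair (i,j) satisfies i < j and arr[i] > arr[j].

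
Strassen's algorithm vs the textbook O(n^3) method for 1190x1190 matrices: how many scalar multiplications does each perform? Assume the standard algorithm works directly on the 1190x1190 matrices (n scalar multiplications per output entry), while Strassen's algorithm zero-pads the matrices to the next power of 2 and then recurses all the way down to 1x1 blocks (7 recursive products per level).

Matrix multiplication for 1190x1190 matrices:

Strassen's algorithm requires power-of-2 dimensions. Pad 1190x1190 to 2048x2048 (next power of 2).

Standard algorithm: 1190^3 = 1685159000 multiplications
Strassen's algorithm: 7^(log2(2048)) = 7^11 = 1977326743 multiplications
Difference: 1685159000 - 1977326743 = -292167743 (Strassen uses MORE here due to padding overhead — for small or just-over-power-of-2 n, padding can outweigh the per-level savings)

Standard: 1685159000 multiplications (1190^3). Strassen: 1977326743 multiplications (7^11, after padding to 2048x2048). Strassen reduces 8 recursive multiplications to 7 at each level.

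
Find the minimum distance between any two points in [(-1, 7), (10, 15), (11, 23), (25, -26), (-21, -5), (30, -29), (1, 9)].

Computing all pairwise distances among 7 points:

d((-1, 7), (10, 15)) = 13.6015
d((-1, 7), (11, 23)) = 20.0
d((-1, 7), (25, -26)) = 42.0119
d((-1, 7), (-21, -5)) = 23.3238
d((-1, 7), (30, -29)) = 47.5079
d((-1, 7), (1, 9)) = 2.8284 <-- minimum
d((10, 15), (11, 23)) = 8.0623
d((10, 15), (25, -26)) = 43.6578
d((10, 15), (-21, -5)) = 36.8917
d((10, 15), (30, -29)) = 48.3322
d((10, 15), (1, 9)) = 10.8167
d((11, 23), (25, -26)) = 50.9608
d((11, 23), (-21, -5)) = 42.5206
d((11, 23), (30, -29)) = 55.3624
d((11, 23), (1, 9)) = 17.2047
d((25, -26), (-21, -5)) = 50.5668
d((25, -26), (30, -29)) = 5.831
d((25, -26), (1, 9)) = 42.4382
d((-21, -5), (30, -29)) = 56.3649
d((-21, -5), (1, 9)) = 26.0768
d((30, -29), (1, 9)) = 47.8017

Closest pair: (-1, 7) and (1, 9) with distance 2.8284

The closest pair is (-1, 7) and (1, 9) with Euclidean distance 2.8284. For 7 points, brute-force pairwise comparison is shown above. For large n, the divide-and-conquer algorithm (sort by x, recurse on halves, check the dividing strip) achieves O(n log n).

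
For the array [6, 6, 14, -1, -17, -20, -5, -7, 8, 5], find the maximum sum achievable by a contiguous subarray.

Using Kadane's algorithm on [6, 6, 14, -1, -17, -20, -5, -7, 8, 5]:

Scanning through the array:
Position 1 (value 6): max_ending_here = 12, max_so_far = 12
Position 2 (value 14): max_ending_here = 26, max_so_far = 26
Position 3 (value -1): max_ending_here = 25, max_so_far = 26
Position 4 (value -17): max_ending_here = 8, max_so_far = 26
Position 5 (value -20): max_ending_here = -12, max_so_far = 26
Position 6 (value -5): max_ending_here = -5, max_so_far = 26
Position 7 (value -7): max_ending_here = -7, max_so_far = 26
Position 8 (value 8): max_ending_here = 8, max_so_far = 26
Position 9 (value 5): max_ending_here = 13, max_so_far = 26

Maximum subarray: [6, 6, 14]
Maximum sum: 26

The maximum subarray is [6, 6, 14] with sum 26. This subarray runs from index 0 to index 2.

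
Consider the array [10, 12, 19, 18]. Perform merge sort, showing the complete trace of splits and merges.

Merge sort trace:

Split: [10, 12, 19, 18] -> [10, 12] and [19, 18]
  Split: [10, 12] -> [10] and [12]
  Merge: [10] + [12] -> [10, 12]
  Split: [19, 18] -> [19] and [18]
  Merge: [19] + [18] -> [18, 19]
Merge: [10, 12] + [18, 19] -> [10, 12, 18, 19]

Final sorted array: [10, 12, 18, 19]

The merge sort proceeds by recursively splitting the array and merging sorted halves.
After all merges, the sorted array is [10, 12, 18, 19].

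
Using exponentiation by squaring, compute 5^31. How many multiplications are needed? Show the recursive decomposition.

Computing 5^31 by squaring (build up from 5^1; each line after the first costs one multiplication):

5^1 = 5
5^2 = (5^1)^2 = 5^2 = 25
5^3 = 5 * 5^2 = 5 * 25 = 125
5^6 = (5^3)^2 = 125^2 = 15625
5^7 = 5 * 5^6 = 5 * 15625 = 78125
5^14 = (5^7)^2 = 78125^2 = 6103515625
5^15 = 5 * 5^14 = 5 * 6103515625 = 30517578125
5^30 = (5^15)^2 = 30517578125^2 = 931322574615478515625
5^31 = 5 * 5^30 = 5 * 931322574615478515625 = 4656612873077392578125

Result: 4656612873077392578125
Multiplications needed: 8 (8 lines after 5^1)

5^31 = 4656612873077392578125. Using exponentiation by squaring, this requires 8 multiplications. The key idea: if the exponent is even, square the half-power; if odd, multiply by the base once.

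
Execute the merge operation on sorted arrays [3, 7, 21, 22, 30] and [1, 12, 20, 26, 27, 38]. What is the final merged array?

Merging process:

Compare 3 vs 1: take 1 from right. Merged: [1]
Compare 3 vs 12: take 3 from left. Merged: [1, 3]
Compare 7 vs 12: take 7 from left. Merged: [1, 3, 7]
Compare 21 vs 12: take 12 from right. Merged: [1, 3, 7, 12]
Compare 21 vs 20: take 20 from right. Merged: [1, 3, 7, 12, 20]
Compare 21 vs 26: take 21 from left. Merged: [1, 3, 7, 12, 20, 21]
Compare 22 vs 26: take 22 from left. Merged: [1, 3, 7, 12, 20, 21, 22]
Compare 30 vs 26: take 26 from right. Merged: [1, 3, 7, 12, 20, 21, 22, 26]
Compare 30 vs 27: take 27 from right. Merged: [1, 3, 7, 12, 20, 21, 22, 26, 27]
Compare 30 vs 38: take 30 from left. Merged: [1, 3, 7, 12, 20, 21, 22, 26, 27, 30]
Append remaining from right: [38]. Merged: [1, 3, 7, 12, 20, 21, 22, 26, 27, 30, 38]

Final merged array: [1, 3, 7, 12, 20, 21, 22, 26, 27, 30, 38]
Total comparisons: 10

The merged array is [1, 3, 7, 12, 20, 21, 22, 26, 27, 30, 38], requiring 10 comparisons. The merge step runs in O(n) time where n is the total number of elements.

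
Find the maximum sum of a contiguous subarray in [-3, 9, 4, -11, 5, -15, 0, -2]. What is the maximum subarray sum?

Using Kadane's algorithm on [-3, 9, 4, -11, 5, -15, 0, -2]:

Scanning through the array:
Position 1 (value 9): max_ending_here = 9, max_so_far = 9
Position 2 (value 4): max_ending_here = 13, max_so_far = 13
Position 3 (value -11): max_ending_here = 2, max_so_far = 13
Position 4 (value 5): max_ending_here = 7, max_so_far = 13
Position 5 (value -15): max_ending_here = -8, max_so_far = 13
Position 6 (value 0): max_ending_here = 0, max_so_far = 13
Position 7 (value -2): max_ending_here = -2, max_so_far = 13

Maximum subarray: [9, 4]
Maximum sum: 13

The maximum subarray is [9, 4] with sum 13. This subarray runs from index 1 to index 2.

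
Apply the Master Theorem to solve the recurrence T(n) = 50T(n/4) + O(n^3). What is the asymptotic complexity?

Master Theorem for T(n) = 50T(n/4) + O(n^3):

a = 50, b = 4, c = 3
log_b(a) = log_4(50) = 2.8219

Case 3: c = 3 > log_4(50) = 2.8219
T(n) = O(n^3) = O(n^3)

For T(n) = 50T(n/4) + O(n^3): log_4(50) = 2.8219. This is Case 3 of the Master Theorem (c > log_b(a), work dominated by root), giving O(n^3).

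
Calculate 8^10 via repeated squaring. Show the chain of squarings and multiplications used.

Computing 8^10 by squaring (build up from 8^1; each line after the first costs one multiplication):

8^1 = 8
8^2 = (8^1)^2 = 8^2 = 64
8^4 = (8^2)^2 = 64^2 = 4096
8^5 = 8 * 8^4 = 8 * 4096 = 32768
8^10 = (8^5)^2 = 32768^2 = 1073741824

Result: 1073741824
Multiplications needed: 4 (4 lines after 8^1)

8^10 = 1073741824. Using exponentiation by squaring, this requires 4 multiplications. The key idea: if the exponent is even, square the half-power; if odd, multiply by the base once.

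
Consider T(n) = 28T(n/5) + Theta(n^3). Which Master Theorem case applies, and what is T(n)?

Master Theorem for T(n) = 28T(n/5) + O(n^3):

a = 28, b = 5, c = 3
log_b(a) = log_5(28) = 2.0704

Case 3: c = 3 > log_5(28) = 2.0704
T(n) = O(n^3) = O(n^3)

For T(n) = 28T(n/5) + O(n^3): log_5(28) = 2.0704. This is Case 3 of the Master Theorem (c > log_b(a), work dominated by root), giving O(n^3).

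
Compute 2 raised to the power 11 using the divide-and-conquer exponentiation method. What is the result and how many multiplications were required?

Computing 2^11 by squaring (build up from 2^1; each line after the first costs one multiplication):

2^1 = 2
2^2 = (2^1)^2 = 2^2 = 4
2^4 = (2^2)^2 = 4^2 = 16
2^5 = 2 * 2^4 = 2 * 16 = 32
2^10 = (2^5)^2 = 32^2 = 1024
2^11 = 2 * 2^10 = 2 * 1024 = 2048

Result: 2048
Multiplications needed: 5 (5 lines after 2^1)

2^11 = 2048. Using exponentiation by squaring, this requires 5 multiplications. The key idea: if the exponent is even, square the half-power; if odd, multiply by the base once.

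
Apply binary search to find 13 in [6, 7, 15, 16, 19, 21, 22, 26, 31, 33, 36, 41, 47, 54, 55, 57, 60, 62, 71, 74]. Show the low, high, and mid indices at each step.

Binary search for 13 in [6, 7, 15, 16, 19, 21, 22, 26, 31, 33, 36, 41, 47, 54, 55, 57, 60, 62, 71, 74]:

lo=0, hi=19, mid=9, arr[mid]=33 -> 33 > 13, search left half
lo=0, hi=8, mid=4, arr[mid]=19 -> 19 > 13, search left half
lo=0, hi=3, mid=1, arr[mid]=7 -> 7 < 13, search right half
lo=2, hi=3, mid=2, arr[mid]=15 -> 15 > 13, search left half
lo=2 > hi=1, target 13 not found

Binary search determines that 13 is not in the array after 4 comparisons. The search space was exhausted without finding the target.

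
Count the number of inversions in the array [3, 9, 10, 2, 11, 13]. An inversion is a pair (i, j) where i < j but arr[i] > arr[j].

Finding inversions in [3, 9, 10, 2, 11, 13]:

(0, 3): arr[0]=3 > arr[3]=2
(1, 3): arr[1]=9 > arr[3]=2
(2, 3): arr[2]=10 > arr[3]=2

Total inversions: 3

The array has 3 inversion(s): (0,3), (1,3), (2,3). Each pair (i,j) satisfies i < j and arr[i] > arr[j].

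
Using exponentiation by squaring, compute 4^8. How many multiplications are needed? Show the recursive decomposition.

Computing 4^8 by squaring (build up from 4^1; each line after the first costs one multiplication):

4^1 = 4
4^2 = (4^1)^2 = 4^2 = 16
4^4 = (4^2)^2 = 16^2 = 256
4^8 = (4^4)^2 = 256^2 = 65536

Result: 65536
Multiplications needed: 3 (3 lines after 4^1)

4^8 = 65536. Using exponentiation by squaring, this requires 3 multiplications. The key idea: if the exponent is even, square the half-power; if odd, multiply by the base once.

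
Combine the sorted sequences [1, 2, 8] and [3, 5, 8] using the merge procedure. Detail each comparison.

Merging process:

Compare 1 vs 3: take 1 from left. Merged: [1]
Compare 2 vs 3: take 2 from left. Merged: [1, 2]
Compare 8 vs 3: take 3 from right. Merged: [1, 2, 3]
Compare 8 vs 5: take 5 from right. Merged: [1, 2, 3, 5]
Compare 8 vs 8: take 8 from left. Merged: [1, 2, 3, 5, 8]
Append remaining from right: [8]. Merged: [1, 2, 3, 5, 8, 8]

Final merged array: [1, 2, 3, 5, 8, 8]
Total comparisons: 5

The merged array is [1, 2, 3, 5, 8, 8], requiring 5 comparisons. The merge step runs in O(n) time where n is the total number of elements.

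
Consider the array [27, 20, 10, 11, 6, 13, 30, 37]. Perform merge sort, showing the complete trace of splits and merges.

Merge sort trace:

Split: [27, 20, 10, 11, 6, 13, 30, 37] -> [27, 20, 10, 11] and [6, 13, 30, 37]
  Split: [27, 20, 10, 11] -> [27, 20] and [10, 11]
    Split: [27, 20] -> [27] and [20]
    Merge: [27] + [20] -> [20, 27]
    Split: [10, 11] -> [10] and [11]
    Merge: [10] + [11] -> [10, 11]
  Merge: [20, 27] + [10, 11] -> [10, 11, 20, 27]
  Split: [6, 13, 30, 37] -> [6, 13] and [30, 37]
    Split: [6, 13] -> [6] and [13]
    Merge: [6] + [13] -> [6, 13]
    Split: [30, 37] -> [30] and [37]
    Merge: [30] + [37] -> [30, 37]
  Merge: [6, 13] + [30, 37] -> [6, 13, 30, 37]
Merge: [10, 11, 20, 27] + [6, 13, 30, 37] -> [6, 10, 11, 13, 20, 27, 30, 37]

Final sorted array: [6, 10, 11, 13, 20, 27, 30, 37]

The merge sort proceeds by recursively splitting the array and merging sorted halves.
After all merges, the sorted array is [6, 10, 11, 13, 20, 27, 30, 37].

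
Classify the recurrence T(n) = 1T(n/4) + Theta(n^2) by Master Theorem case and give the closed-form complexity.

Master Theorem for T(n) = 1T(n/4) + O(n^2):

a = 1, b = 4, c = 2
log_b(a) = log_4(1) = 0.0000

Case 3: c = 2 > log_4(1) = 0.0000
T(n) = O(n^2) = O(n^2)

For T(n) = 1T(n/4) + O(n^2): log_4(1) = 0.0000. This is Case 3 of the Master Theorem (c > log_b(a), work dominated by root), giving O(n^2).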